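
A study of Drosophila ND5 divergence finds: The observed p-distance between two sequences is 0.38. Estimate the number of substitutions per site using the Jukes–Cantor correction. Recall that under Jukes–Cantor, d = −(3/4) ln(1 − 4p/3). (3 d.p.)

0.530

d = −(3/4) ln(1 − 4p/3) = −0.75 ln(1 − 0.506667) = −0.75 ln(0.493333)
  = −0.75 × (-0.706571) = 0.529928 substitutions/site.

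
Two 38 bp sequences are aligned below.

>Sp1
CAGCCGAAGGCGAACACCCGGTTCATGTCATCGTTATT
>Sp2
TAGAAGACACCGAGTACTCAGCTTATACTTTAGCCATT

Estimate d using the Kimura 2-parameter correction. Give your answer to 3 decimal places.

1.018

Of 38 sites, 13 differences are transitions and 6 are transversions, so P = 13/38 ≈ 0.342105 and Q = 6/38 ≈ 0.157895.
Under the Kimura two-parameter model, d = −½ ln(1 − 2P − Q) − ¼ ln(1 − 2Q).
1 − 2P − Q = 0.157895, giving −½ ln(0.157895) = 0.922913.
1 − 2Q = 0.68421, giving −¼ ln(0.68421) = 0.094873.
d = 0.922913 + 0.094873 = 1.017786.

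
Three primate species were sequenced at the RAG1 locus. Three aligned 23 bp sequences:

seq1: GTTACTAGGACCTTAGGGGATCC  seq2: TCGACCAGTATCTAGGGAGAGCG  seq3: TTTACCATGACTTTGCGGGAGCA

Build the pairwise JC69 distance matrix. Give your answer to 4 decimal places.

d(seq1,seq2) = 0.7614, d(seq1,seq3) = 0.4674, d(seq2,seq3) = 0.6501

seq1–seq2: 11/23 sites differ → p ≈ 0.478261, d = −0.75 ln(1 − 0.637681) = 0.761423 ≈ 0.7614.
seq1–seq3: 8/23 sites differ → p ≈ 0.347826, d = −0.75 ln(1 − 0.463768) = 0.467391 ≈ 0.4674.
seq2–seq3: 10/23 sites differ → p ≈ 0.434783, d = −0.75 ln(1 − 0.579711) = 0.650110 ≈ 0.6501.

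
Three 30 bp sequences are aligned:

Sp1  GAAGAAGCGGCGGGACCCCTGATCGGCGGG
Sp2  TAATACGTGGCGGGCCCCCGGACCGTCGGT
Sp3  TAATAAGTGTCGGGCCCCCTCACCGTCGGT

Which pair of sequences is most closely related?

Sp1–Sp2: 9/30 differ, p = 0.300, d = 0.383.
Sp1–Sp3: 9/30 differ, p = 0.300, d = 0.383.
Sp2–Sp3: 4/30 differ, p = 0.133, d = 0.147.
The smallest distance is between Sp2 and Sp3.

Sp2 and Sp3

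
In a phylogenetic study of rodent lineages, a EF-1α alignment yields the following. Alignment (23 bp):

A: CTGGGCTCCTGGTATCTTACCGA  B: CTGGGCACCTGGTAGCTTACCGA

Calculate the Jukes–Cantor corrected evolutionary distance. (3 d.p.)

0.092

The sequences differ at 2 of 23 sites (7, 15), so p = 2/23 ≈ 0.086957.
d = −(3/4) ln(1 − 4p/3) = −0.75 ln(1 − 0.115943) = −0.75 ln(0.884057)
  = −0.75 × (-0.123234) = 0.092426 substitutions/site.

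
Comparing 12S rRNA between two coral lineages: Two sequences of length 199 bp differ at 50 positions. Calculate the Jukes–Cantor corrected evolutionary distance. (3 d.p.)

p = 50/199 ≈ 0.251256.
d = −(3/4) ln(1 − 4p/3) = −0.75 ln(1 − 0.335008) = −0.75 ln(0.664992)
  = −0.75 × (-0.407980) = 0.305985 substitutions/site.

0.306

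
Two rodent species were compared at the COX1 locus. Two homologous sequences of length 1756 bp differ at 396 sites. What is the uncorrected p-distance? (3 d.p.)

0.226

p = 396/1756 = 0.225512… ≈ 0.226 (to 3 d.p.).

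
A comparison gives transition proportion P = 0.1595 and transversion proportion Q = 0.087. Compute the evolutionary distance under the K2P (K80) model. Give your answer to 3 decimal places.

0.308

Under the Kimura two-parameter model, d = −½ ln(1 − 2P − Q) − ¼ ln(1 − 2Q).
1 − 2P − Q = 0.594, giving −½ ln(0.594) = 0.260438.
1 − 2Q = 0.826, giving −¼ ln(0.826) = 0.047790.
d = 0.260438 + 0.047790 = 0.308228.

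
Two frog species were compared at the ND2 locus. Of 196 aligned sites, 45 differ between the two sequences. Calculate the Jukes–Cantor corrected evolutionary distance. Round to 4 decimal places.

0.2741

p = 45/196 ≈ 0.229592.
d = −(3/4) ln(1 − 4p/3) = −0.75 ln(1 − 0.306123) = −0.75 ln(0.693877)
  = −0.75 × (-0.365461) = 0.274096 substitutions/site.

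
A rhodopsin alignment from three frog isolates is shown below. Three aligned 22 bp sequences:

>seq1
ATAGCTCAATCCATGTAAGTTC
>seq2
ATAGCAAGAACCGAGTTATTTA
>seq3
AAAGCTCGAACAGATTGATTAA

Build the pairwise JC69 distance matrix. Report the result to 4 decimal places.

seq1–seq2: 9/22 sites differ → p ≈ 0.409091, d = −0.75 ln(1 − 0.545455) = 0.591344 ≈ 0.5913.
seq1–seq3: 11/22 sites differ → p = 0.5, d = −0.75 ln(1 − 0.666667) = 0.823960 ≈ 0.8240.
seq2–seq3: 7/22 sites differ → p ≈ 0.318182, d = −0.75 ln(1 − 0.424243) = 0.414052 ≈ 0.4141.

d(seq1,seq2) = 0.5913, d(seq1,seq3) = 0.8240, d(seq2,seq3) = 0.4141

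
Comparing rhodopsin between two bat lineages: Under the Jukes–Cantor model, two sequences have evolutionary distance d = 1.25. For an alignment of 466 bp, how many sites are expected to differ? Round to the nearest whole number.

283

Invert JC69: p = (3/4)(1 − e^(−4d/3)) = 0.75 × (1 − e^(-1.666667)) = 0.75 × (1 − 0.188876) = 0.608343.
Expected differing sites = pL ≈ 0.608343 × 466 = 283.487838 ≈ 283.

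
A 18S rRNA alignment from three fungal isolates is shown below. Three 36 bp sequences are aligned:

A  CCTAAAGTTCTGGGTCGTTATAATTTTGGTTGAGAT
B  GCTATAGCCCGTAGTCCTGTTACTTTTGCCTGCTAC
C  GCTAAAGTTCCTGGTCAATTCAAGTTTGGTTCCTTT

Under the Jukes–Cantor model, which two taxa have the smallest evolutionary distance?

A and C

A–B: 16/36 differ, p = 0.444, d = 0.673.
A–C: 12/36 differ, p = 0.333, d = 0.441.
B–C: 16/36 differ, p = 0.444, d = 0.673.
The smallest distance is between A and C.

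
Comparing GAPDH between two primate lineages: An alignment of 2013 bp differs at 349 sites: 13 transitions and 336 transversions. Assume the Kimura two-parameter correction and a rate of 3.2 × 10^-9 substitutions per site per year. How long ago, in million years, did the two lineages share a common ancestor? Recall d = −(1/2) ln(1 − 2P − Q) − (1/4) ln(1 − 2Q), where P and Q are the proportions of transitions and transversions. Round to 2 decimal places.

P = 13/2013 ≈ 0.006458 and Q = 336/2013 ≈ 0.166915.
Under the Kimura two-parameter model, d = −½ ln(1 − 2P − Q) − ¼ ln(1 − 2Q).
1 − 2P − Q = 0.820169, giving −½ ln(0.820169) = 0.099122.
1 − 2Q = 0.66617, giving −¼ ln(0.66617) = 0.101553.
d = 0.099122 + 0.101553 = 0.200675.
Under a molecular clock d = 2μt, so t = d/(2μ) = 0.200675 / (2 × 3.2 × 10^-9) = 31.36 million years.

31.36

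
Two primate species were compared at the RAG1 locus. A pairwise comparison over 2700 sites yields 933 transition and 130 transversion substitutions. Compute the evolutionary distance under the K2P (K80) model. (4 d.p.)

P = 933/2700 ≈ 0.345556 and Q = 130/2700 ≈ 0.048148.
Under the Kimura two-parameter model, d = −½ ln(1 − 2P − Q) − ¼ ln(1 − 2Q).
1 − 2P − Q = 0.26074, giving −½ ln(0.26074) = 0.672116.
1 − 2Q = 0.903704, giving −¼ ln(0.903704) = 0.025313.
d = 0.672116 + 0.025313 = 0.697429.

0.6974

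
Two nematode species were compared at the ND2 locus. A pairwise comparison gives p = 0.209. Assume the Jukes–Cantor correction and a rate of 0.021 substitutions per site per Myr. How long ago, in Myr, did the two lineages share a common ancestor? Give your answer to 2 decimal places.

5.83

d = −(3/4) ln(1 − 4p/3) = −0.75 ln(1 − 0.278667) = −0.75 ln(0.721333)
  = −0.75 × (-0.326654) = 0.244991 substitutions/site.
Under a molecular clock d = 2μt, so t = d/(2μ) = 0.244991 / (2 × 0.021) = 5.83 Myr.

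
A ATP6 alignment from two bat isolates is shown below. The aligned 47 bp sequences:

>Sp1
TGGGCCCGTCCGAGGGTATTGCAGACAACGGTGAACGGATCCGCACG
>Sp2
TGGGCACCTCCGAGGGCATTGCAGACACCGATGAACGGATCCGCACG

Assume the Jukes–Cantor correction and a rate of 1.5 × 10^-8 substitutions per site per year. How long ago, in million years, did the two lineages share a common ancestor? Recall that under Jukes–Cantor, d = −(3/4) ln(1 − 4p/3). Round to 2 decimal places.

3.82

The sequences differ at 5 of 47 sites (6, 8, 17, 28, 31), so p = 5/47 ≈ 0.106383.
d = −(3/4) ln(1 − 4p/3) = −0.75 ln(1 − 0.141844) = −0.75 ln(0.858156)
  = −0.75 × (-0.152969) = 0.114727 substitutions/site.
Under a molecular clock d = 2μt, so t = d/(2μ) = 0.114727 / (2 × 1.5 × 10^-8) = 3.82 million years.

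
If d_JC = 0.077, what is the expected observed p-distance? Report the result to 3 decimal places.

p = (3/4)(1 − e^(−4d/3)) = 0.75 × (1 − e^(-0.102667)) = 0.75 × (1 − 0.902427) = 0.073180.

0.073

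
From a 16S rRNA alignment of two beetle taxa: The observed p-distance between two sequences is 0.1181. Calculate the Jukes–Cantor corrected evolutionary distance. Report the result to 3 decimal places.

0.129

d = −(3/4) ln(1 − 4p/3) = −0.75 ln(1 − 0.157467) = −0.75 ln(0.842533)
  = −0.75 × (-0.171342) = 0.128507 substitutions/site.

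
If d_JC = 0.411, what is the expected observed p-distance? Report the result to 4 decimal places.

0.3164

p = (3/4)(1 − e^(−4d/3)) = 0.75 × (1 − e^(-0.548)) = 0.75 × (1 − 0.578105) = 0.316421.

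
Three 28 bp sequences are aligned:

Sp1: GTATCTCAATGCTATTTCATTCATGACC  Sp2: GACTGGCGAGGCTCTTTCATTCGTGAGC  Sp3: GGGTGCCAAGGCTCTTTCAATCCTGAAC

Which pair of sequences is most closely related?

Sp2 and Sp3

Sp1–Sp2: 9/28 differ, p = 0.321, d = 0.420.
Sp1–Sp3: 9/28 differ, p = 0.321, d = 0.420.
Sp2–Sp3: 7/28 differ, p = 0.250, d = 0.304.
The smallest distance is between Sp2 and Sp3.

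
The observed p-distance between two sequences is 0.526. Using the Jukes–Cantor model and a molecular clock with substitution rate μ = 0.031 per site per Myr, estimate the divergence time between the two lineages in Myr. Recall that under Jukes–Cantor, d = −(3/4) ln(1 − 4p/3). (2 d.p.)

d = −(3/4) ln(1 − 4p/3) = −0.75 ln(1 − 0.701333) = −0.75 ln(0.298667)
  = −0.75 × (-1.208426) = 0.906320 substitutions/site.
Under a molecular clock d = 2μt, so t = d/(2μ) = 0.906320 / (2 × 0.031) = 14.62 Myr.

14.62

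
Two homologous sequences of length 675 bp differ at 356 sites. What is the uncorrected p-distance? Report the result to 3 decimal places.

p = 356/675 = 0.527407… ≈ 0.527 (to 3 d.p.).

0.527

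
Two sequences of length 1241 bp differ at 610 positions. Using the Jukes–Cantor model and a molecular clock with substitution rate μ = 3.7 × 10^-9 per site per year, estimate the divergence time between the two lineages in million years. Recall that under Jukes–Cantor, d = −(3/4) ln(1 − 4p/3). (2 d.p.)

107.97

p = 610/1241 ≈ 0.491539.
d = −(3/4) ln(1 − 4p/3) = −0.75 ln(1 − 0.655385) = −0.75 ln(0.344615)
  = −0.75 × (-1.065327) = 0.798995 substitutions/site.
Under a molecular clock d = 2μt, so t = d/(2μ) = 0.798995 / (2 × 3.7 × 10^-9) = 107.97 million years.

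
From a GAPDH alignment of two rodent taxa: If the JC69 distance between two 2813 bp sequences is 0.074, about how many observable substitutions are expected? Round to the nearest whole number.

198

Invert JC69: p = (3/4)(1 − e^(−4d/3)) = 0.75 × (1 − e^(-0.098667)) = 0.75 × (1 − 0.906044) = 0.070467.
Expected differing sites = pL ≈ 0.070467 × 2813 = 198.223671 ≈ 198.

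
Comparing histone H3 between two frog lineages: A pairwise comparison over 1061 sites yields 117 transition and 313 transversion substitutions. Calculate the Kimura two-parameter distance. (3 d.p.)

P = 117/1061 ≈ 0.110273 and Q = 313/1061 ≈ 0.295005.
Under the Kimura two-parameter model, d = −½ ln(1 − 2P − Q) − ¼ ln(1 − 2Q).
1 − 2P − Q = 0.484449, giving −½ ln(0.484449) = 0.362372.
1 − 2Q = 0.40999, giving −¼ ln(0.40999) = 0.222906.
d = 0.362372 + 0.222906 = 0.585278.

0.585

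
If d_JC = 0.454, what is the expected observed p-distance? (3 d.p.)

0.341

p = (3/4)(1 − e^(−4d/3)) = 0.75 × (1 − e^(-0.605333)) = 0.75 × (1 − 0.545893) = 0.340580.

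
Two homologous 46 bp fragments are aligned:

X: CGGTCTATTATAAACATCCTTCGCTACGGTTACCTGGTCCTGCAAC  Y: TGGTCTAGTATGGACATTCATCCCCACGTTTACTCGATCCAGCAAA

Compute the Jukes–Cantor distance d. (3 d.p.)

The sequences differ at 14 of 46 sites, so p = 14/46 ≈ 0.304348.
d = −(3/4) ln(1 − 4p/3) = −0.75 ln(1 − 0.405797) = −0.75 ln(0.594203)
  = −0.75 × (-0.520534) = 0.390401 substitutions/site.

0.390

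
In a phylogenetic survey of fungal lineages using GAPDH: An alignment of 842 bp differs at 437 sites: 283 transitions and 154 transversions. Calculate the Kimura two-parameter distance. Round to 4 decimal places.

1.0797

P = 283/842 ≈ 0.336105 and Q = 154/842 ≈ 0.182898.
Under the Kimura two-parameter model, d = −½ ln(1 − 2P − Q) − ¼ ln(1 − 2Q).
1 − 2P − Q = 0.144892, giving −½ ln(0.144892) = 0.965883.
1 − 2Q = 0.634204, giving −¼ ln(0.634204) = 0.113846.
d = 0.965883 + 0.113846 = 1.079729.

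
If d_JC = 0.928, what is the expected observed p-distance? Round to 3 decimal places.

p = (3/4)(1 − e^(−4d/3)) = 0.75 × (1 − e^(-1.237333)) = 0.75 × (1 − 0.290157) = 0.532382.

0.532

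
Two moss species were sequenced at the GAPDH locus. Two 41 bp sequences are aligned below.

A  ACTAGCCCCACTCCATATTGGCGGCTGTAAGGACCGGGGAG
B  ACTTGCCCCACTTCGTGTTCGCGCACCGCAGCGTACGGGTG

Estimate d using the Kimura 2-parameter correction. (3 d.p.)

0.604

Of 41 sites, 6 differences are transitions and 11 are transversions, so P = 6/41 ≈ 0.146341 and Q = 11/41 ≈ 0.268293.
Under the Kimura two-parameter model, d = −½ ln(1 − 2P − Q) − ¼ ln(1 − 2Q).
1 − 2P − Q = 0.439025, giving −½ ln(0.439025) = 0.411599.
1 − 2Q = 0.463414, giving −¼ ln(0.463414) = 0.192284.
d = 0.411599 + 0.192284 = 0.603883.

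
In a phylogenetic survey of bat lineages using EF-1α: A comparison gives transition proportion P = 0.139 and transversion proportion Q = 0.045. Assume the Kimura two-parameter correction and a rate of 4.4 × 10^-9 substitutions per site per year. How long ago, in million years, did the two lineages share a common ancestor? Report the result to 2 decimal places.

Under the Kimura two-parameter model, d = −½ ln(1 − 2P − Q) − ¼ ln(1 − 2Q).
1 − 2P − Q = 0.677, giving −½ ln(0.677) = 0.195042.
1 − 2Q = 0.91, giving −¼ ln(0.91) = 0.023578.
d = 0.195042 + 0.023578 = 0.218620.
Under a molecular clock d = 2μt, so t = d/(2μ) = 0.218620 / (2 × 4.4 × 10^-9) = 24.84 million years.

24.84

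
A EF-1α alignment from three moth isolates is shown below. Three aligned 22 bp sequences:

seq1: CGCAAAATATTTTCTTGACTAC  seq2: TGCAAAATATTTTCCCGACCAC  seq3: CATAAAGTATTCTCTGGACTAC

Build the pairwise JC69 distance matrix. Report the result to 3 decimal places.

d(seq1,seq2) = 0.208, d(seq1,seq3) = 0.271, d(seq2,seq3) = 0.497

seq1–seq2: 4/22 sites differ → p ≈ 0.181818, d = −0.75 ln(1 − 0.242424) = 0.208224 ≈ 0.208.
seq1–seq3: 5/22 sites differ → p ≈ 0.227273, d = −0.75 ln(1 − 0.303031) = 0.270761 ≈ 0.271.
seq2–seq3: 8/22 sites differ → p ≈ 0.363636, d = −0.75 ln(1 − 0.484848) = 0.497470 ≈ 0.497.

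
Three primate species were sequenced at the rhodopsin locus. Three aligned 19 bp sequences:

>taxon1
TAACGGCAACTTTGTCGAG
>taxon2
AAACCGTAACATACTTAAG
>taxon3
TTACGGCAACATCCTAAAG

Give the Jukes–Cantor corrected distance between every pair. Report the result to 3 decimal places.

taxon1–taxon2: 8/19 sites differ → p ≈ 0.421053, d = −0.75 ln(1 − 0.561404) = 0.618132 ≈ 0.618.
taxon1–taxon3: 6/19 sites differ → p ≈ 0.315789, d = −0.75 ln(1 − 0.421052) = 0.409907 ≈ 0.410.
taxon2–taxon3: 6/19 sites differ → p ≈ 0.315789, d = −0.75 ln(1 − 0.421052) = 0.409907 ≈ 0.410.

d(taxon1,taxon2) = 0.618, d(taxon1,taxon3) = 0.410, d(taxon2,taxon3) = 0.410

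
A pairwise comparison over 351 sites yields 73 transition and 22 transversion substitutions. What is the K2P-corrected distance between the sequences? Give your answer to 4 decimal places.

0.3591

P = 73/351 ≈ 0.207977 and Q = 22/351 ≈ 0.062678.
Under the Kimura two-parameter model, d = −½ ln(1 − 2P − Q) − ¼ ln(1 − 2Q).
1 − 2P − Q = 0.521368, giving −½ ln(0.521368) = 0.325650.
1 − 2Q = 0.874644, giving −¼ ln(0.874644) = 0.033485.
d = 0.325650 + 0.033485 = 0.359135.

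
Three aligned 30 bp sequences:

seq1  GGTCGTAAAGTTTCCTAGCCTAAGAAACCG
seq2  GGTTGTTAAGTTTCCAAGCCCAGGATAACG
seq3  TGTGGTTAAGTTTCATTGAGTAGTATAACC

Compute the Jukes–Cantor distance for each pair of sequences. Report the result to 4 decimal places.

d(seq1,seq2) = 0.2795, d(seq1,seq3) = 0.5716, d(seq2,seq3) = 0.4408

seq1–seq2: 7/30 sites differ → p ≈ 0.233333, d = −0.75 ln(1 − 0.311111) = 0.279506 ≈ 0.2795.
seq1–seq3: 12/30 sites differ → p = 0.4, d = −0.75 ln(1 − 0.533333) = 0.571605 ≈ 0.5716.
seq2–seq3: 10/30 sites differ → p ≈ 0.333333, d = −0.75 ln(1 − 0.444444) = 0.440839 ≈ 0.4408.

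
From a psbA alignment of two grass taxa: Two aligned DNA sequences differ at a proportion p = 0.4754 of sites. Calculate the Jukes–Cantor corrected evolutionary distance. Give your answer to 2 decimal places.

0.75

d = −(3/4) ln(1 − 4p/3) = −0.75 ln(1 − 0.633867) = −0.75 ln(0.366133)
  = −0.75 × (-1.004759) = 0.753569 substitutions/site.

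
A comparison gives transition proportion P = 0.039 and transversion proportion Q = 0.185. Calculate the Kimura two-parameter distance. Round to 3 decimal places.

Under the Kimura two-parameter model, d = −½ ln(1 − 2P − Q) − ¼ ln(1 − 2Q).
1 − 2P − Q = 0.737, giving −½ ln(0.737) = 0.152584.
1 − 2Q = 0.63, giving −¼ ln(0.63) = 0.115509.
d = 0.152584 + 0.115509 = 0.268093.

0.268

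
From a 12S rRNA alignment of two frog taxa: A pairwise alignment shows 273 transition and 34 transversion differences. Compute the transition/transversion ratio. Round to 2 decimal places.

R = 273/34 = 8.029411… ≈ 8.03 (to 2 d.p.).

8.03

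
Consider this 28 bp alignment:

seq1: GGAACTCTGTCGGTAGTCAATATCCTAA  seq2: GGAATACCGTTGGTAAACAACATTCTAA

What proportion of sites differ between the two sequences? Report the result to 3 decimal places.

The sequences differ at 8 of 28 positions (sites 5, 6, 8, 11, 16, 17, 21, 24).
p = 8/28 = 0.285714… ≈ 0.286 (to 3 d.p.).

0.286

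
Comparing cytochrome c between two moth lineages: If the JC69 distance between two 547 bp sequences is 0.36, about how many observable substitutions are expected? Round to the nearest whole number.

156

Invert JC69: p = (3/4)(1 − e^(−4d/3)) = 0.75 × (1 − e^(-0.48)) = 0.75 × (1 − 0.618783) = 0.285913.
Expected differing sites = pL ≈ 0.285913 × 547 = 156.394411 ≈ 156.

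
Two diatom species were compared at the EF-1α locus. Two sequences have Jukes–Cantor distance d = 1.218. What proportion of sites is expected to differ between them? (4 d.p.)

0.6022

p = (3/4)(1 − e^(−4d/3)) = 0.75 × (1 − e^(-1.624)) = 0.75 × (1 − 0.197109) = 0.602168.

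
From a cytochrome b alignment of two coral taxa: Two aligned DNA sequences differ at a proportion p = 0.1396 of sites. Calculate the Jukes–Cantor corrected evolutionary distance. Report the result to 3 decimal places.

0.154

d = −(3/4) ln(1 − 4p/3) = −0.75 ln(1 − 0.186133) = −0.75 ln(0.813867)
  = −0.75 × (-0.205958) = 0.154469 substitutions/site.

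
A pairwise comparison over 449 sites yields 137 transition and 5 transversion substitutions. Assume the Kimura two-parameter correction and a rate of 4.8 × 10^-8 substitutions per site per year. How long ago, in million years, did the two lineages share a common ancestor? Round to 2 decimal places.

P = 137/449 ≈ 0.305122 and Q = 5/449 ≈ 0.011136.
Under the Kimura two-parameter model, d = −½ ln(1 − 2P − Q) − ¼ ln(1 − 2Q).
1 − 2P − Q = 0.37862, giving −½ ln(0.37862) = 0.485611.
1 − 2Q = 0.977728, giving −¼ ln(0.977728) = 0.005631.
d = 0.485611 + 0.005631 = 0.491242.
Under a molecular clock d = 2μt, so t = d/(2μ) = 0.491242 / (2 × 4.8 × 10^-8) = 5.12 million years.

5.12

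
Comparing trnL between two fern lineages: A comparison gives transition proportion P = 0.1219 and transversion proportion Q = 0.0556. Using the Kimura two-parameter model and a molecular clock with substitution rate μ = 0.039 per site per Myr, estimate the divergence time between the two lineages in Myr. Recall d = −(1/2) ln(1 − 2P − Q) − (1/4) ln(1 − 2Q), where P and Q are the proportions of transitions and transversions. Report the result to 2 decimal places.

2.66

Under the Kimura two-parameter model, d = −½ ln(1 − 2P − Q) − ¼ ln(1 − 2Q).
1 − 2P − Q = 0.7006, giving −½ ln(0.7006) = 0.177909.
1 − 2Q = 0.8888, giving −¼ ln(0.8888) = 0.029471.
d = 0.177909 + 0.029471 = 0.207380.
Under a molecular clock d = 2μt, so t = d/(2μ) = 0.207380 / (2 × 0.039) = 2.66 Myr.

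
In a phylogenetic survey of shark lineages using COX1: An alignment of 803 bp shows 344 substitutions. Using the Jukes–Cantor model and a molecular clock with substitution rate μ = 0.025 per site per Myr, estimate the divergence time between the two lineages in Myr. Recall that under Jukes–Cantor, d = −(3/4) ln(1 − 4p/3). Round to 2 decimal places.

12.70

p = 344/803 ≈ 0.428394.
d = −(3/4) ln(1 − 4p/3) = −0.75 ln(1 − 0.571192) = −0.75 ln(0.428808)
  = −0.75 × (-0.846746) = 0.635060 substitutions/site.
Under a molecular clock d = 2μt, so t = d/(2μ) = 0.635060 / (2 × 0.025) = 12.70 Myr.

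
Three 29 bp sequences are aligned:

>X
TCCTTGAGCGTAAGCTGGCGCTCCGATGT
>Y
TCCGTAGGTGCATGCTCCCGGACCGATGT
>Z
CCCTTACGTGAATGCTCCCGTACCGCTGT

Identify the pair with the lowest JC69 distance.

Y and Z

X–Y: 10/29 differ, p = 0.345, d = 0.462.
X–Z: 11/29 differ, p = 0.379, d = 0.529.
Y–Z: 6/29 differ, p = 0.207, d = 0.242.
The smallest distance is between Y and Z.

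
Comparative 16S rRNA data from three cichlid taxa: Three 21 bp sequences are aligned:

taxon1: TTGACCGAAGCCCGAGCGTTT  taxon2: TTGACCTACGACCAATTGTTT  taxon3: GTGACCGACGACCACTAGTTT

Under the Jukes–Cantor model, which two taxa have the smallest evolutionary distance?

taxon2 and taxon3

taxon1–taxon2: 6/21 differ, p = 0.286, d = 0.360.
taxon1–taxon3: 7/21 differ, p = 0.333, d = 0.441.
taxon2–taxon3: 4/21 differ, p = 0.190, d = 0.220.
The smallest distance is between taxon2 and taxon3.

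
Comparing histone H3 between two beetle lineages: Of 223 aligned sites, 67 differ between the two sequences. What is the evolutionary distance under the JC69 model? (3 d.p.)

p = 67/223 ≈ 0.300448.
d = −(3/4) ln(1 − 4p/3) = −0.75 ln(1 − 0.400597) = −0.75 ln(0.599403)
  = −0.75 × (-0.511821) = 0.383866 substitutions/site.

0.384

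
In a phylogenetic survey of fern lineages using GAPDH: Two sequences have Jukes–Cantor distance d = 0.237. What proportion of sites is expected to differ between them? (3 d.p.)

0.203

p = (3/4)(1 − e^(−4d/3)) = 0.75 × (1 − e^(-0.316)) = 0.75 × (1 − 0.729059) = 0.203206.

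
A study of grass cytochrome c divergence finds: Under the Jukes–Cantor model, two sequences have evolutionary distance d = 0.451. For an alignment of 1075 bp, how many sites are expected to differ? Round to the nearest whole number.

364

Invert JC69: p = (3/4)(1 − e^(−4d/3)) = 0.75 × (1 − e^(-0.601333)) = 0.75 × (1 − 0.548081) = 0.338939.
Expected differing sites = pL ≈ 0.338939 × 1075 = 364.359425 ≈ 364.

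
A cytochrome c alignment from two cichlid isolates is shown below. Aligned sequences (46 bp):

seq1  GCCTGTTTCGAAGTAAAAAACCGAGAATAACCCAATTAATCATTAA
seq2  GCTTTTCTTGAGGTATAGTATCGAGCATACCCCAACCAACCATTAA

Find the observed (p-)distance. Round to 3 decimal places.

The sequences differ at 14 of 46 positions.
p = 14/46 = 0.304347… ≈ 0.304 (to 3 d.p.).

0.304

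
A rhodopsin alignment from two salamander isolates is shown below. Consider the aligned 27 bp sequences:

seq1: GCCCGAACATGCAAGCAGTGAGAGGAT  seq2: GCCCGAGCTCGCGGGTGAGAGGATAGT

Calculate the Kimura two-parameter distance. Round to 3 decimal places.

1.364

Of 27 sites, 11 differences are transitions and 3 are transversions, so P = 11/27 ≈ 0.407407 and Q = 3/27 ≈ 0.111111.
Under the Kimura two-parameter model, d = −½ ln(1 − 2P − Q) − ¼ ln(1 − 2Q).
1 − 2P − Q = 0.074075, giving −½ ln(0.074075) = 1.301339.
1 − 2Q = 0.777778, giving −¼ ln(0.777778) = 0.062829.
d = 1.301339 + 0.062829 = 1.364168.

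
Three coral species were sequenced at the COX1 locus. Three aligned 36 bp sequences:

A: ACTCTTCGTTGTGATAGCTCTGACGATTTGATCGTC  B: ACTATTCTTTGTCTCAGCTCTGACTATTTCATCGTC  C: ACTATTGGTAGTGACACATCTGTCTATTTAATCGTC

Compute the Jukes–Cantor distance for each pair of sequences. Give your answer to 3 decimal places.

A–B: 7/36 sites differ → p ≈ 0.194444, d = −0.75 ln(1 − 0.259259) = 0.225078 ≈ 0.225.
A–C: 9/36 sites differ → p = 0.25, d = −0.75 ln(1 − 0.333333) = 0.304098 ≈ 0.304.
B–C: 9/36 sites differ → p = 0.25, d = −0.75 ln(1 − 0.333333) = 0.304098 ≈ 0.304.

d(A,B) = 0.225, d(A,C) = 0.304, d(B,C) = 0.304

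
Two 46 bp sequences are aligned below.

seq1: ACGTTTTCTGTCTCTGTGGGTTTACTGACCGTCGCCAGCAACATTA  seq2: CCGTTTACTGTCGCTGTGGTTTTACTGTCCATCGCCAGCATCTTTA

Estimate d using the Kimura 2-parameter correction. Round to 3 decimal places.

Of 46 sites, 1 differences are transitions and 7 are transversions, so P = 1/46 ≈ 0.021739 and Q = 7/46 ≈ 0.152174.
Under the Kimura two-parameter model, d = −½ ln(1 − 2P − Q) − ¼ ln(1 − 2Q).
1 − 2P − Q = 0.804348, giving −½ ln(0.804348) = 0.108862.
1 − 2Q = 0.695652, giving −¼ ln(0.695652) = 0.090726.
d = 0.108862 + 0.090726 = 0.199588.

0.200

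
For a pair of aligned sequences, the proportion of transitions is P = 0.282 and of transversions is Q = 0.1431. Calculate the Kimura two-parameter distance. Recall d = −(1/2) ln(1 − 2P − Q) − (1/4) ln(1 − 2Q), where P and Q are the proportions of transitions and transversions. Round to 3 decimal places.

0.698

Under the Kimura two-parameter model, d = −½ ln(1 − 2P − Q) − ¼ ln(1 − 2Q).
1 − 2P − Q = 0.2929, giving −½ ln(0.2929) = 0.613962.
1 − 2Q = 0.7138, giving −¼ ln(0.7138) = 0.084288.
d = 0.613962 + 0.084288 = 0.698250.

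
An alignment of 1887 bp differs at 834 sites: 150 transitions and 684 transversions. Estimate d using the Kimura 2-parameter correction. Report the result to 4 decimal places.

0.6912

P = 150/1887 ≈ 0.079491 and Q = 684/1887 ≈ 0.36248.
Under the Kimura two-parameter model, d = −½ ln(1 − 2P − Q) − ¼ ln(1 − 2Q).
1 − 2P − Q = 0.478538, giving −½ ln(0.478538) = 0.368510.
1 − 2Q = 0.27504, giving −¼ ln(0.27504) = 0.322710.
d = 0.368510 + 0.322710 = 0.691220.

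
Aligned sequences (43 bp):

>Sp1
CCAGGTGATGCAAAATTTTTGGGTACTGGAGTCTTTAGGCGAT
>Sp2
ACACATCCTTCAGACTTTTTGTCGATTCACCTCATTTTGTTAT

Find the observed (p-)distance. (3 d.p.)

0.488

The sequences differ at 21 of 43 positions.
p = 21/43 = 0.488372… ≈ 0.488 (to 3 d.p.).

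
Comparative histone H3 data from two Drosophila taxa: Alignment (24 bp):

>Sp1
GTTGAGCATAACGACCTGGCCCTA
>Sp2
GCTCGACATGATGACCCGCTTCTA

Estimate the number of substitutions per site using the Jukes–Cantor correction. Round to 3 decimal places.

0.608

The sequences differ at 10 of 24 sites (2, 4, 5, 6, 10, 12, 17, 19, 20, 21), so p = 10/24 ≈ 0.416667.
d = −(3/4) ln(1 − 4p/3) = −0.75 ln(1 − 0.555556) = −0.75 ln(0.444444)
  = −0.75 × (-0.810931) = 0.608198 substitutions/site.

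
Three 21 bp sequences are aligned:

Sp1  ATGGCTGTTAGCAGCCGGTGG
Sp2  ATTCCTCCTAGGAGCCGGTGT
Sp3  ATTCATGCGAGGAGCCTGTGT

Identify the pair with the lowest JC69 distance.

Sp2 and Sp3

Sp1–Sp2: 6/21 differ, p = 0.286, d = 0.360.
Sp1–Sp3: 8/21 differ, p = 0.381, d = 0.532.
Sp2–Sp3: 4/21 differ, p = 0.190, d = 0.220.
The smallest distance is between Sp2 and Sp3.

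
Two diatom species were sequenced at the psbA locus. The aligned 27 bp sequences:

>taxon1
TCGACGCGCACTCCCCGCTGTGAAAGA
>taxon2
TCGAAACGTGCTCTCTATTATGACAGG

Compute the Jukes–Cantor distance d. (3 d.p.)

0.588

The sequences differ at 11 of 27 sites, so p = 11/27 ≈ 0.407407.
d = −(3/4) ln(1 − 4p/3) = −0.75 ln(1 − 0.543209) = −0.75 ln(0.456791)
  = −0.75 × (-0.783529) = 0.587647 substitutions/site.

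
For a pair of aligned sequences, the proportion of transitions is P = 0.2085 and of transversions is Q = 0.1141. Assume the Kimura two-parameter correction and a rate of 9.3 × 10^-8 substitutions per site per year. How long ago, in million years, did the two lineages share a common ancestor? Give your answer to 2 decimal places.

2.38

Under the Kimura two-parameter model, d = −½ ln(1 − 2P − Q) − ¼ ln(1 − 2Q).
1 − 2P − Q = 0.4689, giving −½ ln(0.4689) = 0.378683.
1 − 2Q = 0.7718, giving −¼ ln(0.7718) = 0.064757.
d = 0.378683 + 0.064757 = 0.443440.
Under a molecular clock d = 2μt, so t = d/(2μ) = 0.443440 / (2 × 9.3 × 10^-8) = 2.38 million years.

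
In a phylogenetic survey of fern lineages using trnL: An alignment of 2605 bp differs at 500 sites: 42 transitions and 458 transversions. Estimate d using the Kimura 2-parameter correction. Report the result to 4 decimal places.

0.2250

P = 42/2605 ≈ 0.016123 and Q = 458/2605 ≈ 0.175816.
Under the Kimura two-parameter model, d = −½ ln(1 − 2P − Q) − ¼ ln(1 − 2Q).
1 − 2P − Q = 0.791938, giving −½ ln(0.791938) = 0.116636.
1 − 2Q = 0.648368, giving −¼ ln(0.648368) = 0.108324.
d = 0.116636 + 0.108324 = 0.224960.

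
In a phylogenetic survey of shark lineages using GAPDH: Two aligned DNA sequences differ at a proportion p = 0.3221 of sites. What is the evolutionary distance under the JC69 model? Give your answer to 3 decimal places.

d = −(3/4) ln(1 − 4p/3) = −0.75 ln(1 − 0.429467) = −0.75 ln(0.570533)
  = −0.75 × (-0.561184) = 0.420888 substitutions/site.

0.421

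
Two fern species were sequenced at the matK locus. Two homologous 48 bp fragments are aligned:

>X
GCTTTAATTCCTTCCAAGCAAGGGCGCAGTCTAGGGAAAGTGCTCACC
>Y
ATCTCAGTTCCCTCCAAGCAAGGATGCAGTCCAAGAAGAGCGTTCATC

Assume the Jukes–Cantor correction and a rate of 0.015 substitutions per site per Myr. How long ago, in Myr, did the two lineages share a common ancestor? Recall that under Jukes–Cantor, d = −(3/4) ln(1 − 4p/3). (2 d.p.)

The sequences differ at 15 of 48 sites, so p = 15/48 = 0.3125.
d = −(3/4) ln(1 − 4p/3) = −0.75 ln(1 − 0.416667) = −0.75 ln(0.583333)
  = −0.75 × (-0.538997) = 0.404248 substitutions/site.
Under a molecular clock d = 2μt, so t = d/(2μ) = 0.404248 / (2 × 0.015) = 13.47 Myr.

13.47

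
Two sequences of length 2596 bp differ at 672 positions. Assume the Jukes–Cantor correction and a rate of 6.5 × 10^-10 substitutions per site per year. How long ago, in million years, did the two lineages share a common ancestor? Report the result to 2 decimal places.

244.24

p = 672/2596 ≈ 0.25886.
d = −(3/4) ln(1 − 4p/3) = −0.75 ln(1 − 0.345147) = −0.75 ln(0.654853)
  = −0.75 × (-0.423344) = 0.317508 substitutions/site.
Under a molecular clock d = 2μt, so t = d/(2μ) = 0.317508 / (2 × 6.5 × 10^-10) = 244.24 million years.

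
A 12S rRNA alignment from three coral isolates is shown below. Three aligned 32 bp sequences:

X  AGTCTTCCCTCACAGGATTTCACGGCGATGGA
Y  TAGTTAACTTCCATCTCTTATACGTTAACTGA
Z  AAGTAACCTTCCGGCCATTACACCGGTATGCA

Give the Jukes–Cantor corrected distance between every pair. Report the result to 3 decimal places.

d(X,Y) = 1.344, d(X,Z) = 0.824, d(Y,Z) = 0.736

X–Y: 20/32 sites differ → p = 0.625, d = −0.75 ln(1 − 0.833333) = 1.343818 ≈ 1.344.
X–Z: 16/32 sites differ → p = 0.5, d = −0.75 ln(1 − 0.666667) = 0.823960 ≈ 0.824.
Y–Z: 15/32 sites differ → p = 0.46875, d = −0.75 ln(1 − 0.625) = 0.735622 ≈ 0.736.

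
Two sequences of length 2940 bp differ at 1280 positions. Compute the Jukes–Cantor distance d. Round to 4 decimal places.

0.6515

p = 1280/2940 ≈ 0.435374.
d = −(3/4) ln(1 − 4p/3) = −0.75 ln(1 − 0.580499) = −0.75 ln(0.419501)
  = −0.75 × (-0.868689) = 0.651517 substitutions/site.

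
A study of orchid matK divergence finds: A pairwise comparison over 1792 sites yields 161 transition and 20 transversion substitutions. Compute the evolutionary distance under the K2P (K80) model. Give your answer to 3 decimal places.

0.112

P = 161/1792 ≈ 0.089844 and Q = 20/1792 ≈ 0.011161.
Under the Kimura two-parameter model, d = −½ ln(1 − 2P − Q) − ¼ ln(1 − 2Q).
1 − 2P − Q = 0.809151, giving −½ ln(0.809151) = 0.105885.
1 − 2Q = 0.977678, giving −¼ ln(0.977678) = 0.005644.
d = 0.105885 + 0.005644 = 0.111529.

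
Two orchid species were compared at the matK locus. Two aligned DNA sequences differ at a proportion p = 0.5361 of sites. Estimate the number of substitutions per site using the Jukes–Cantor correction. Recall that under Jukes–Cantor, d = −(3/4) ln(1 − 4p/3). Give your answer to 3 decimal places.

0.941

d = −(3/4) ln(1 − 4p/3) = −0.75 ln(1 − 0.7148) = −0.75 ln(0.2852)
  = −0.75 × (-1.254565) = 0.940924 substitutions/site.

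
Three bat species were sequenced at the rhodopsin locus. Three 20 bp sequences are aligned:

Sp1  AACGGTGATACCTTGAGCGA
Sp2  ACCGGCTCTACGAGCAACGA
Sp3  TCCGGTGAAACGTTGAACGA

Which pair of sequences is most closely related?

Sp1–Sp2: 9/20 differ, p = 0.450, d = 0.687.
Sp1–Sp3: 5/20 differ, p = 0.250, d = 0.304.
Sp2–Sp3: 8/20 differ, p = 0.400, d = 0.572.
The smallest distance is between Sp1 and Sp3.

Sp1 and Sp3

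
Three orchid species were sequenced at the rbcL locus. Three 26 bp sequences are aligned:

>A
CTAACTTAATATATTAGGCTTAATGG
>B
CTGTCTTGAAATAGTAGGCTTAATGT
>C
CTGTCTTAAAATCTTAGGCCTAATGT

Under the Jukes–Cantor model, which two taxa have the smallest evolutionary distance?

B and C

A–B: 6/26 differ, p = 0.231, d = 0.276.
A–C: 6/26 differ, p = 0.231, d = 0.276.
B–C: 4/26 differ, p = 0.154, d = 0.172.
The smallest distance is between B and C.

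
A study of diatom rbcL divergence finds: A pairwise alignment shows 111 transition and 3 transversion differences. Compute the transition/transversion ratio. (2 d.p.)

R = 111/3 = 37.00.

37.00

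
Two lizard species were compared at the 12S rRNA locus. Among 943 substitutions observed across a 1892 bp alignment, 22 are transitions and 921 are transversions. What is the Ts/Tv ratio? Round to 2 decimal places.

R = 22/921 = 0.023887… ≈ 0.02 (to 2 d.p.).

0.02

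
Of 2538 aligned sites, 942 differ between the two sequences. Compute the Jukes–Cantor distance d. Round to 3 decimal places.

p = 942/2538 ≈ 0.371158.
d = −(3/4) ln(1 − 4p/3) = −0.75 ln(1 − 0.494877) = −0.75 ln(0.505123)
  = −0.75 × (-0.682953) = 0.512215 substitutions/site.

0.512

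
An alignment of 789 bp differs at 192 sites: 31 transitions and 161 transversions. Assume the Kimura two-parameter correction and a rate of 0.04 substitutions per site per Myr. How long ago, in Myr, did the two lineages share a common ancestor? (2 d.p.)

3.71

P = 31/789 ≈ 0.03929 and Q = 161/789 ≈ 0.204056.
Under the Kimura two-parameter model, d = −½ ln(1 − 2P − Q) − ¼ ln(1 − 2Q).
1 − 2P − Q = 0.717364, giving −½ ln(0.717364) = 0.166086.
1 − 2Q = 0.591888, giving −¼ ln(0.591888) = 0.131109.
d = 0.166086 + 0.131109 = 0.297195.
Under a molecular clock d = 2μt, so t = d/(2μ) = 0.297195 / (2 × 0.04) = 3.71 Myr.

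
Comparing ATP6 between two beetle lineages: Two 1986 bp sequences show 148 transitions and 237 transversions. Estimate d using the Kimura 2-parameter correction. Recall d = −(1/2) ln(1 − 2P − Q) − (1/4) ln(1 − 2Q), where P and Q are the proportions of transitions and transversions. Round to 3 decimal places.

P = 148/1986 ≈ 0.074522 and Q = 237/1986 ≈ 0.119335.
Under the Kimura two-parameter model, d = −½ ln(1 − 2P − Q) − ¼ ln(1 − 2Q).
1 − 2P − Q = 0.731621, giving −½ ln(0.731621) = 0.156246.
1 − 2Q = 0.76133, giving −¼ ln(0.76133) = 0.068172.
d = 0.156246 + 0.068172 = 0.224418.

0.224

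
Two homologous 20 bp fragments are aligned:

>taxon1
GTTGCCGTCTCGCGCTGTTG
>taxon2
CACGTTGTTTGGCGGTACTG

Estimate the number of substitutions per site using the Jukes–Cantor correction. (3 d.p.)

0.824

The sequences differ at 10 of 20 sites (1, 2, 3, 5, 6, 9, 11, 15, 17, 18), so p = 10/20 = 0.5.
d = −(3/4) ln(1 − 4p/3) = −0.75 ln(1 − 0.666667) = −0.75 ln(0.333333)
  = −0.75 × (-1.098613) = 0.823960 substitutions/site.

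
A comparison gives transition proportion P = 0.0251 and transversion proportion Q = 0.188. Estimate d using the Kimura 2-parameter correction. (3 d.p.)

0.254

Under the Kimura two-parameter model, d = −½ ln(1 − 2P − Q) − ¼ ln(1 − 2Q).
1 − 2P − Q = 0.7618, giving −½ ln(0.7618) = 0.136036.
1 − 2Q = 0.624, giving −¼ ln(0.624) = 0.117901.
d = 0.136036 + 0.117901 = 0.253937.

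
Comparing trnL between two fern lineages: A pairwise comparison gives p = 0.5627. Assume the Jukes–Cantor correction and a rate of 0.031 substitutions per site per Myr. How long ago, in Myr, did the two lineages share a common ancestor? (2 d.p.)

16.78

d = −(3/4) ln(1 − 4p/3) = −0.75 ln(1 − 0.750267) = −0.75 ln(0.249733)
  = −0.75 × (-1.387363) = 1.040522 substitutions/site.
Under a molecular clock d = 2μt, so t = d/(2μ) = 1.040522 / (2 × 0.031) = 16.78 Myr.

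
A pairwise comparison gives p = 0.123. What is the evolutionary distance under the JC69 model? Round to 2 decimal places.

d = −(3/4) ln(1 − 4p/3) = −0.75 ln(1 − 0.164) = −0.75 ln(0.836)
  = −0.75 × (-0.179127) = 0.134345 substitutions/site.

0.13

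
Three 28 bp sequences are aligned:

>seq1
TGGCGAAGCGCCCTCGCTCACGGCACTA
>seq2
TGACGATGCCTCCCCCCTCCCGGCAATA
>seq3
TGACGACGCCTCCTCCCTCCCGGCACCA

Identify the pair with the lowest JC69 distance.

seq1–seq2: 8/28 differ, p = 0.286, d = 0.360.
seq1–seq3: 7/28 differ, p = 0.250, d = 0.304.
seq2–seq3: 4/28 differ, p = 0.143, d = 0.158.
The smallest distance is between seq2 and seq3.

seq2 and seq3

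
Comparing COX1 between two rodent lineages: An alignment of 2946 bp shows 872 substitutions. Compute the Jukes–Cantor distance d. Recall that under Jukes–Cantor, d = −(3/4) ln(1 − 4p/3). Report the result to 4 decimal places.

0.3765

p = 872/2946 ≈ 0.295995.
d = −(3/4) ln(1 − 4p/3) = −0.75 ln(1 − 0.39466) = −0.75 ln(0.60534)
  = −0.75 × (-0.501965) = 0.376474 substitutions/site.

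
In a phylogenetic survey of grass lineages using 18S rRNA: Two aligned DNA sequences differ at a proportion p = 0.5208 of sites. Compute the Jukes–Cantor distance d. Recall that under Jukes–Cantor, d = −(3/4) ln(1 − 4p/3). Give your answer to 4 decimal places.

0.8891

d = −(3/4) ln(1 − 4p/3) = −0.75 ln(1 − 0.6944) = −0.75 ln(0.3056)
  = −0.75 × (-1.185478) = 0.889109 substitutions/site.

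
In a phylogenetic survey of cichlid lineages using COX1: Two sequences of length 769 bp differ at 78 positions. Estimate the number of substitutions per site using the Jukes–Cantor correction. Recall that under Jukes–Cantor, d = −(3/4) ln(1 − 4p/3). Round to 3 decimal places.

0.109

p = 78/769 ≈ 0.10143.
d = −(3/4) ln(1 − 4p/3) = −0.75 ln(1 − 0.13524) = −0.75 ln(0.86476)
  = −0.75 × (-0.145303) = 0.108977 substitutions/site.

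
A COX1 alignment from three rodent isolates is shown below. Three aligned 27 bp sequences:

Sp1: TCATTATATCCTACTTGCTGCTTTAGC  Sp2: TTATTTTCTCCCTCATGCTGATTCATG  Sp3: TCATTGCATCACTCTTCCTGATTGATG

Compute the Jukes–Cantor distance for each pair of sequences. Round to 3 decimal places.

Sp1–Sp2: 10/27 sites differ → p ≈ 0.37037, d = −0.75 ln(1 − 0.493827) = 0.510658 ≈ 0.511.
Sp1–Sp3: 10/27 sites differ → p ≈ 0.37037, d = −0.75 ln(1 − 0.493827) = 0.510658 ≈ 0.511.
Sp2–Sp3: 8/27 sites differ → p ≈ 0.296296, d = −0.75 ln(1 − 0.395061) = 0.376971 ≈ 0.377.

d(Sp1,Sp2) = 0.511, d(Sp1,Sp3) = 0.511, d(Sp2,Sp3) = 0.377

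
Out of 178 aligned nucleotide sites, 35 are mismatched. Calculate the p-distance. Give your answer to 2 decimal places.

0.20

p = 35/178 = 0.196629… ≈ 0.20 (to 2 d.p.).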